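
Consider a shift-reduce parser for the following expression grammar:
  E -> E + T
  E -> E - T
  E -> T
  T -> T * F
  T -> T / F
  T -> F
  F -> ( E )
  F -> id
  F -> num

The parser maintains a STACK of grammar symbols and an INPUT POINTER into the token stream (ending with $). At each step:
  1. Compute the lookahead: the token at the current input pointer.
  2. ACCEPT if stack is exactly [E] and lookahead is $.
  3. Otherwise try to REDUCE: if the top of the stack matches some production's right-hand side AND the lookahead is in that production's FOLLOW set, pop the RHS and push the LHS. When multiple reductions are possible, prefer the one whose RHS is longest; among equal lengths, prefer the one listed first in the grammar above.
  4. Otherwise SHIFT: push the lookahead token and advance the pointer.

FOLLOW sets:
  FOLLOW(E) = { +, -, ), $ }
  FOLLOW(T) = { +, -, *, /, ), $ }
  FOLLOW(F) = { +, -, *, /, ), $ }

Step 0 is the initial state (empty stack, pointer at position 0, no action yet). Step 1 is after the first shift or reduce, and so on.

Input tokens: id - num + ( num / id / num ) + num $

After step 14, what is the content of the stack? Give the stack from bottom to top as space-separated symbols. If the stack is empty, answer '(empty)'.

Answer: E + ( T

Derivation:
Step 1: shift id. Stack=[id] ptr=1 lookahead=- remaining=[- num + ( num / id / num ) + num $]
Step 2: reduce F->id. Stack=[F] ptr=1 lookahead=- remaining=[- num + ( num / id / num ) + num $]
Step 3: reduce T->F. Stack=[T] ptr=1 lookahead=- remaining=[- num + ( num / id / num ) + num $]
Step 4: reduce E->T. Stack=[E] ptr=1 lookahead=- remaining=[- num + ( num / id / num ) + num $]
Step 5: shift -. Stack=[E -] ptr=2 lookahead=num remaining=[num + ( num / id / num ) + num $]
Step 6: shift num. Stack=[E - num] ptr=3 lookahead=+ remaining=[+ ( num / id / num ) + num $]
Step 7: reduce F->num. Stack=[E - F] ptr=3 lookahead=+ remaining=[+ ( num / id / num ) + num $]
Step 8: reduce T->F. Stack=[E - T] ptr=3 lookahead=+ remaining=[+ ( num / id / num ) + num $]
Step 9: reduce E->E - T. Stack=[E] ptr=3 lookahead=+ remaining=[+ ( num / id / num ) + num $]
Step 10: shift +. Stack=[E +] ptr=4 lookahead=( remaining=[( num / id / num ) + num $]
Step 11: shift (. Stack=[E + (] ptr=5 lookahead=num remaining=[num / id / num ) + num $]
Step 12: shift num. Stack=[E + ( num] ptr=6 lookahead=/ remaining=[/ id / num ) + num $]
Step 13: reduce F->num. Stack=[E + ( F] ptr=6 lookahead=/ remaining=[/ id / num ) + num $]
Step 14: reduce T->F. Stack=[E + ( T] ptr=6 lookahead=/ remaining=[/ id / num ) + num $]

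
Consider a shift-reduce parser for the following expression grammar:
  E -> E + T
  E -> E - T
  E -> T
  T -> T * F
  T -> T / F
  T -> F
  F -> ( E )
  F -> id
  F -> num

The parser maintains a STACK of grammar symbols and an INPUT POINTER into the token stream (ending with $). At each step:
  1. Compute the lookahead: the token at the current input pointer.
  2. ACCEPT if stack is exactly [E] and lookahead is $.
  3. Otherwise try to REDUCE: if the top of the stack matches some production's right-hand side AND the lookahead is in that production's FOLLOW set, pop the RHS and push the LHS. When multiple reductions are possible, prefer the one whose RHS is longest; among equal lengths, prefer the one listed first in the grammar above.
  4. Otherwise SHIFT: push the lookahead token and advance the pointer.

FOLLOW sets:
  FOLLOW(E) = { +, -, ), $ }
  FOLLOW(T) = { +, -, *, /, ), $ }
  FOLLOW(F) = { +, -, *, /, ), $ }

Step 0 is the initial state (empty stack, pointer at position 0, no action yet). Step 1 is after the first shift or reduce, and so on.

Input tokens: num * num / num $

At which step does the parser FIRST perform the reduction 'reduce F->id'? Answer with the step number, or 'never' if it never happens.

Step 1: shift num. Stack=[num] ptr=1 lookahead=* remaining=[* num / num $]
Step 2: reduce F->num. Stack=[F] ptr=1 lookahead=* remaining=[* num / num $]
Step 3: reduce T->F. Stack=[T] ptr=1 lookahead=* remaining=[* num / num $]
Step 4: shift *. Stack=[T *] ptr=2 lookahead=num remaining=[num / num $]
Step 5: shift num. Stack=[T * num] ptr=3 lookahead=/ remaining=[/ num $]
Step 6: reduce F->num. Stack=[T * F] ptr=3 lookahead=/ remaining=[/ num $]
Step 7: reduce T->T * F. Stack=[T] ptr=3 lookahead=/ remaining=[/ num $]
Step 8: shift /. Stack=[T /] ptr=4 lookahead=num remaining=[num $]
Step 9: shift num. Stack=[T / num] ptr=5 lookahead=$ remaining=[$]
Step 10: reduce F->num. Stack=[T / F] ptr=5 lookahead=$ remaining=[$]
Step 11: reduce T->T / F. Stack=[T] ptr=5 lookahead=$ remaining=[$]
Step 12: reduce E->T. Stack=[E] ptr=5 lookahead=$ remaining=[$]
Step 13: accept. Stack=[E] ptr=5 lookahead=$ remaining=[$]

Answer: never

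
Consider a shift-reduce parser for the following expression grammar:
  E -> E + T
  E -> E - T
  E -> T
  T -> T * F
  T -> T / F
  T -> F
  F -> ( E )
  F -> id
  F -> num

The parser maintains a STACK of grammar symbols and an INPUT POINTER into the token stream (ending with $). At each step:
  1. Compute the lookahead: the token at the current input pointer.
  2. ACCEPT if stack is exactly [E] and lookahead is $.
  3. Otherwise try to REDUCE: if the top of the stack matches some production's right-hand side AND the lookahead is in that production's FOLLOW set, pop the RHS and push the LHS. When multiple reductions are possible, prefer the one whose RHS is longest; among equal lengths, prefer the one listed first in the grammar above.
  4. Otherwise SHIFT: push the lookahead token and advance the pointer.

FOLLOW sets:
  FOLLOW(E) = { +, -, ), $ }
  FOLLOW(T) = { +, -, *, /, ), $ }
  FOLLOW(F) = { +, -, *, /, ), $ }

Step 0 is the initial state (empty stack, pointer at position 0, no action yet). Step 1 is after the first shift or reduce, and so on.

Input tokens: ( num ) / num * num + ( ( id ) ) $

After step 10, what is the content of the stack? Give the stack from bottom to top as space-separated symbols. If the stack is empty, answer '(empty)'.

Answer: T / num

Derivation:
Step 1: shift (. Stack=[(] ptr=1 lookahead=num remaining=[num ) / num * num + ( ( id ) ) $]
Step 2: shift num. Stack=[( num] ptr=2 lookahead=) remaining=[) / num * num + ( ( id ) ) $]
Step 3: reduce F->num. Stack=[( F] ptr=2 lookahead=) remaining=[) / num * num + ( ( id ) ) $]
Step 4: reduce T->F. Stack=[( T] ptr=2 lookahead=) remaining=[) / num * num + ( ( id ) ) $]
Step 5: reduce E->T. Stack=[( E] ptr=2 lookahead=) remaining=[) / num * num + ( ( id ) ) $]
Step 6: shift ). Stack=[( E )] ptr=3 lookahead=/ remaining=[/ num * num + ( ( id ) ) $]
Step 7: reduce F->( E ). Stack=[F] ptr=3 lookahead=/ remaining=[/ num * num + ( ( id ) ) $]
Step 8: reduce T->F. Stack=[T] ptr=3 lookahead=/ remaining=[/ num * num + ( ( id ) ) $]
Step 9: shift /. Stack=[T /] ptr=4 lookahead=num remaining=[num * num + ( ( id ) ) $]
Step 10: shift num. Stack=[T / num] ptr=5 lookahead=* remaining=[* num + ( ( id ) ) $]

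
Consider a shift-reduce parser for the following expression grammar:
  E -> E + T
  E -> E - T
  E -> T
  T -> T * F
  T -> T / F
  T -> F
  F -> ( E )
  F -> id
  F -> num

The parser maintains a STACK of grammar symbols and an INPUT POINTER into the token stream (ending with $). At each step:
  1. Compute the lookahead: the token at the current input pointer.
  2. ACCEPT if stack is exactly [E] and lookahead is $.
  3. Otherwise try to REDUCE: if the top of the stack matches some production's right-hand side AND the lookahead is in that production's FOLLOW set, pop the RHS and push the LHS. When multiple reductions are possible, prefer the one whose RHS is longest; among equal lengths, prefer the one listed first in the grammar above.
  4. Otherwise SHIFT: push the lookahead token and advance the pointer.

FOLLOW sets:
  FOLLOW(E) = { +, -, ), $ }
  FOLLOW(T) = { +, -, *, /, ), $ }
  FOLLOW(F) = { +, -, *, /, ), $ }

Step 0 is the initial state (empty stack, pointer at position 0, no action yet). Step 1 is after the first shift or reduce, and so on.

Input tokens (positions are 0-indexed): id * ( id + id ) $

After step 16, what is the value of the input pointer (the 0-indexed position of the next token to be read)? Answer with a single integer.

Answer: 7

Derivation:
Step 1: shift id. Stack=[id] ptr=1 lookahead=* remaining=[* ( id + id ) $]
Step 2: reduce F->id. Stack=[F] ptr=1 lookahead=* remaining=[* ( id + id ) $]
Step 3: reduce T->F. Stack=[T] ptr=1 lookahead=* remaining=[* ( id + id ) $]
Step 4: shift *. Stack=[T *] ptr=2 lookahead=( remaining=[( id + id ) $]
Step 5: shift (. Stack=[T * (] ptr=3 lookahead=id remaining=[id + id ) $]
Step 6: shift id. Stack=[T * ( id] ptr=4 lookahead=+ remaining=[+ id ) $]
Step 7: reduce F->id. Stack=[T * ( F] ptr=4 lookahead=+ remaining=[+ id ) $]
Step 8: reduce T->F. Stack=[T * ( T] ptr=4 lookahead=+ remaining=[+ id ) $]
Step 9: reduce E->T. Stack=[T * ( E] ptr=4 lookahead=+ remaining=[+ id ) $]
Step 10: shift +. Stack=[T * ( E +] ptr=5 lookahead=id remaining=[id ) $]
Step 11: shift id. Stack=[T * ( E + id] ptr=6 lookahead=) remaining=[) $]
Step 12: reduce F->id. Stack=[T * ( E + F] ptr=6 lookahead=) remaining=[) $]
Step 13: reduce T->F. Stack=[T * ( E + T] ptr=6 lookahead=) remaining=[) $]
Step 14: reduce E->E + T. Stack=[T * ( E] ptr=6 lookahead=) remaining=[) $]
Step 15: shift ). Stack=[T * ( E )] ptr=7 lookahead=$ remaining=[$]
Step 16: reduce F->( E ). Stack=[T * F] ptr=7 lookahead=$ remaining=[$]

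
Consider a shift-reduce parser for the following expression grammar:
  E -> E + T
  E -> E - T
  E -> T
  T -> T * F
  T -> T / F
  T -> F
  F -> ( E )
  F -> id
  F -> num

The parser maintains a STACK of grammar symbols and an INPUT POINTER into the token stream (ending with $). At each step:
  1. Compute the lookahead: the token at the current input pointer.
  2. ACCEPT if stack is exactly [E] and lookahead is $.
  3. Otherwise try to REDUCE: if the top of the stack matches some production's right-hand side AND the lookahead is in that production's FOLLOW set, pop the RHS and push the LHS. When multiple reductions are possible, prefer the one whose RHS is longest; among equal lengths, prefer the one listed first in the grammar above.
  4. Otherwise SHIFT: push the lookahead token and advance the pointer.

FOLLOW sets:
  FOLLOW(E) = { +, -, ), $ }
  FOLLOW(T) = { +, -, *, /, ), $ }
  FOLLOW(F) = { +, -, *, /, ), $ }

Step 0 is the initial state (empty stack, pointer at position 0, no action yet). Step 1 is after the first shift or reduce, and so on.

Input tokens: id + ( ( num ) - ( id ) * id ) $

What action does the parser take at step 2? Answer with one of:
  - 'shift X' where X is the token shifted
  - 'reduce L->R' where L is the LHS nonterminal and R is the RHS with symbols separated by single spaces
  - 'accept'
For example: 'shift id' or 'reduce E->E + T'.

Answer: reduce F->id

Derivation:
Step 1: shift id. Stack=[id] ptr=1 lookahead=+ remaining=[+ ( ( num ) - ( id ) * id ) $]
Step 2: reduce F->id. Stack=[F] ptr=1 lookahead=+ remaining=[+ ( ( num ) - ( id ) * id ) $]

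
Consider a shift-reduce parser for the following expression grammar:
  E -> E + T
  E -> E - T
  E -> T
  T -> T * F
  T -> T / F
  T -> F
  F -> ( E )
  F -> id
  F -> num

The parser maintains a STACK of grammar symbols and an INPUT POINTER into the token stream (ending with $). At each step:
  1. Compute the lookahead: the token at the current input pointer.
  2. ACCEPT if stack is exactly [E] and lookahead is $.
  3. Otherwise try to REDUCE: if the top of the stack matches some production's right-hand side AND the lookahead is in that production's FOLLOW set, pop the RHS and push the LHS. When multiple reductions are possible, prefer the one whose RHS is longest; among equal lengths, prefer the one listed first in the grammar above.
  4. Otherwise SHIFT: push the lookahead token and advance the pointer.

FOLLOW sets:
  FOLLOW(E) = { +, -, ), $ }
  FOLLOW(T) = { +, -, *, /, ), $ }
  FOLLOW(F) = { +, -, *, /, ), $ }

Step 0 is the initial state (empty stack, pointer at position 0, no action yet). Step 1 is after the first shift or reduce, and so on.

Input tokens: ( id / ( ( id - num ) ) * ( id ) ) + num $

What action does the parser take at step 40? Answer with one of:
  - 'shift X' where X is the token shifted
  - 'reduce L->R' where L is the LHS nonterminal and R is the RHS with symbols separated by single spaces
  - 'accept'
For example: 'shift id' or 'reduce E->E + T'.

Answer: reduce F->num

Derivation:
Step 1: shift (. Stack=[(] ptr=1 lookahead=id remaining=[id / ( ( id - num ) ) * ( id ) ) + num $]
Step 2: shift id. Stack=[( id] ptr=2 lookahead=/ remaining=[/ ( ( id - num ) ) * ( id ) ) + num $]
Step 3: reduce F->id. Stack=[( F] ptr=2 lookahead=/ remaining=[/ ( ( id - num ) ) * ( id ) ) + num $]
Step 4: reduce T->F. Stack=[( T] ptr=2 lookahead=/ remaining=[/ ( ( id - num ) ) * ( id ) ) + num $]
Step 5: shift /. Stack=[( T /] ptr=3 lookahead=( remaining=[( ( id - num ) ) * ( id ) ) + num $]
Step 6: shift (. Stack=[( T / (] ptr=4 lookahead=( remaining=[( id - num ) ) * ( id ) ) + num $]
Step 7: shift (. Stack=[( T / ( (] ptr=5 lookahead=id remaining=[id - num ) ) * ( id ) ) + num $]
Step 8: shift id. Stack=[( T / ( ( id] ptr=6 lookahead=- remaining=[- num ) ) * ( id ) ) + num $]
Step 9: reduce F->id. Stack=[( T / ( ( F] ptr=6 lookahead=- remaining=[- num ) ) * ( id ) ) + num $]
Step 10: reduce T->F. Stack=[( T / ( ( T] ptr=6 lookahead=- remaining=[- num ) ) * ( id ) ) + num $]
Step 11: reduce E->T. Stack=[( T / ( ( E] ptr=6 lookahead=- remaining=[- num ) ) * ( id ) ) + num $]
Step 12: shift -. Stack=[( T / ( ( E -] ptr=7 lookahead=num remaining=[num ) ) * ( id ) ) + num $]
Step 13: shift num. Stack=[( T / ( ( E - num] ptr=8 lookahead=) remaining=[) ) * ( id ) ) + num $]
Step 14: reduce F->num. Stack=[( T / ( ( E - F] ptr=8 lookahead=) remaining=[) ) * ( id ) ) + num $]
Step 15: reduce T->F. Stack=[( T / ( ( E - T] ptr=8 lookahead=) remaining=[) ) * ( id ) ) + num $]
Step 16: reduce E->E - T. Stack=[( T / ( ( E] ptr=8 lookahead=) remaining=[) ) * ( id ) ) + num $]
Step 17: shift ). Stack=[( T / ( ( E )] ptr=9 lookahead=) remaining=[) * ( id ) ) + num $]
Step 18: reduce F->( E ). Stack=[( T / ( F] ptr=9 lookahead=) remaining=[) * ( id ) ) + num $]
Step 19: reduce T->F. Stack=[( T / ( T] ptr=9 lookahead=) remaining=[) * ( id ) ) + num $]
Step 20: reduce E->T. Stack=[( T / ( E] ptr=9 lookahead=) remaining=[) * ( id ) ) + num $]
Step 21: shift ). Stack=[( T / ( E )] ptr=10 lookahead=* remaining=[* ( id ) ) + num $]
Step 22: reduce F->( E ). Stack=[( T / F] ptr=10 lookahead=* remaining=[* ( id ) ) + num $]
Step 23: reduce T->T / F. Stack=[( T] ptr=10 lookahead=* remaining=[* ( id ) ) + num $]
Step 24: shift *. Stack=[( T *] ptr=11 lookahead=( remaining=[( id ) ) + num $]
Step 25: shift (. Stack=[( T * (] ptr=12 lookahead=id remaining=[id ) ) + num $]
Step 26: shift id. Stack=[( T * ( id] ptr=13 lookahead=) remaining=[) ) + num $]
Step 27: reduce F->id. Stack=[( T * ( F] ptr=13 lookahead=) remaining=[) ) + num $]
Step 28: reduce T->F. Stack=[( T * ( T] ptr=13 lookahead=) remaining=[) ) + num $]
Step 29: reduce E->T. Stack=[( T * ( E] ptr=13 lookahead=) remaining=[) ) + num $]
Step 30: shift ). Stack=[( T * ( E )] ptr=14 lookahead=) remaining=[) + num $]
Step 31: reduce F->( E ). Stack=[( T * F] ptr=14 lookahead=) remaining=[) + num $]
Step 32: reduce T->T * F. Stack=[( T] ptr=14 lookahead=) remaining=[) + num $]
Step 33: reduce E->T. Stack=[( E] ptr=14 lookahead=) remaining=[) + num $]
Step 34: shift ). Stack=[( E )] ptr=15 lookahead=+ remaining=[+ num $]
Step 35: reduce F->( E ). Stack=[F] ptr=15 lookahead=+ remaining=[+ num $]
Step 36: reduce T->F. Stack=[T] ptr=15 lookahead=+ remaining=[+ num $]
Step 37: reduce E->T. Stack=[E] ptr=15 lookahead=+ remaining=[+ num $]
Step 38: shift +. Stack=[E +] ptr=16 lookahead=num remaining=[num $]
Step 39: shift num. Stack=[E + num] ptr=17 lookahead=$ remaining=[$]
Step 40: reduce F->num. Stack=[E + F] ptr=17 lookahead=$ remaining=[$]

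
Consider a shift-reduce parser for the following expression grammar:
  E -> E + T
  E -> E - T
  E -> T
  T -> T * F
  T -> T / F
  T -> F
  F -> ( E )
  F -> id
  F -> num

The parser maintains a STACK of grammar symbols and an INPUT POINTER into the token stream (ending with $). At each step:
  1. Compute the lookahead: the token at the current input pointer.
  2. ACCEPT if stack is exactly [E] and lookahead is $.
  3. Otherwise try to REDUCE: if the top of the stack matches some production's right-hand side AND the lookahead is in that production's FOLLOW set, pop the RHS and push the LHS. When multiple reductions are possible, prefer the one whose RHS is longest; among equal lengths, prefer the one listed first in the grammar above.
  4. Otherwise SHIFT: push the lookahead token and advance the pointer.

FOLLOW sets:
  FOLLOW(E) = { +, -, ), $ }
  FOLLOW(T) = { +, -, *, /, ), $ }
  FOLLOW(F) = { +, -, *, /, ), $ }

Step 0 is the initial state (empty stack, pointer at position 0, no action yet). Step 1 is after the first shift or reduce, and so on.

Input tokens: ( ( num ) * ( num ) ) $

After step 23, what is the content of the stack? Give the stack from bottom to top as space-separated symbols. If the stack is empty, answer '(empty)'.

Step 1: shift (. Stack=[(] ptr=1 lookahead=( remaining=[( num ) * ( num ) ) $]
Step 2: shift (. Stack=[( (] ptr=2 lookahead=num remaining=[num ) * ( num ) ) $]
Step 3: shift num. Stack=[( ( num] ptr=3 lookahead=) remaining=[) * ( num ) ) $]
Step 4: reduce F->num. Stack=[( ( F] ptr=3 lookahead=) remaining=[) * ( num ) ) $]
Step 5: reduce T->F. Stack=[( ( T] ptr=3 lookahead=) remaining=[) * ( num ) ) $]
Step 6: reduce E->T. Stack=[( ( E] ptr=3 lookahead=) remaining=[) * ( num ) ) $]
Step 7: shift ). Stack=[( ( E )] ptr=4 lookahead=* remaining=[* ( num ) ) $]
Step 8: reduce F->( E ). Stack=[( F] ptr=4 lookahead=* remaining=[* ( num ) ) $]
Step 9: reduce T->F. Stack=[( T] ptr=4 lookahead=* remaining=[* ( num ) ) $]
Step 10: shift *. Stack=[( T *] ptr=5 lookahead=( remaining=[( num ) ) $]
Step 11: shift (. Stack=[( T * (] ptr=6 lookahead=num remaining=[num ) ) $]
Step 12: shift num. Stack=[( T * ( num] ptr=7 lookahead=) remaining=[) ) $]
Step 13: reduce F->num. Stack=[( T * ( F] ptr=7 lookahead=) remaining=[) ) $]
Step 14: reduce T->F. Stack=[( T * ( T] ptr=7 lookahead=) remaining=[) ) $]
Step 15: reduce E->T. Stack=[( T * ( E] ptr=7 lookahead=) remaining=[) ) $]
Step 16: shift ). Stack=[( T * ( E )] ptr=8 lookahead=) remaining=[) $]
Step 17: reduce F->( E ). Stack=[( T * F] ptr=8 lookahead=) remaining=[) $]
Step 18: reduce T->T * F. Stack=[( T] ptr=8 lookahead=) remaining=[) $]
Step 19: reduce E->T. Stack=[( E] ptr=8 lookahead=) remaining=[) $]
Step 20: shift ). Stack=[( E )] ptr=9 lookahead=$ remaining=[$]
Step 21: reduce F->( E ). Stack=[F] ptr=9 lookahead=$ remaining=[$]
Step 22: reduce T->F. Stack=[T] ptr=9 lookahead=$ remaining=[$]
Step 23: reduce E->T. Stack=[E] ptr=9 lookahead=$ remaining=[$]

Answer: E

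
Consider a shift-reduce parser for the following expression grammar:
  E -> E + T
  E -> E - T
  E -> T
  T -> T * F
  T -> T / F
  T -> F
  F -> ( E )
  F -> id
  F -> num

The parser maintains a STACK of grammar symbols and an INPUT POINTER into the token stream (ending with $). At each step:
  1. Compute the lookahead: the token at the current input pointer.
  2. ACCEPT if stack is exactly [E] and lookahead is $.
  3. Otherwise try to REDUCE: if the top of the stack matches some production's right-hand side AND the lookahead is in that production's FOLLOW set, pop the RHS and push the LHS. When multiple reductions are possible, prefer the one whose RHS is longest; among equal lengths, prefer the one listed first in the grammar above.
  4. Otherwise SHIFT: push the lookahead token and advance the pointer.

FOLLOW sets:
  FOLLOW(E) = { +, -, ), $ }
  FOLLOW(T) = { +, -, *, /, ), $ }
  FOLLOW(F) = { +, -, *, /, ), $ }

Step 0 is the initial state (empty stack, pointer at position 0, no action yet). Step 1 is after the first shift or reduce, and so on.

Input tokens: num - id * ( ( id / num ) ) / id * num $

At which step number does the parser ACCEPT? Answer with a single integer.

Step 1: shift num. Stack=[num] ptr=1 lookahead=- remaining=[- id * ( ( id / num ) ) / id * num $]
Step 2: reduce F->num. Stack=[F] ptr=1 lookahead=- remaining=[- id * ( ( id / num ) ) / id * num $]
Step 3: reduce T->F. Stack=[T] ptr=1 lookahead=- remaining=[- id * ( ( id / num ) ) / id * num $]
Step 4: reduce E->T. Stack=[E] ptr=1 lookahead=- remaining=[- id * ( ( id / num ) ) / id * num $]
Step 5: shift -. Stack=[E -] ptr=2 lookahead=id remaining=[id * ( ( id / num ) ) / id * num $]
Step 6: shift id. Stack=[E - id] ptr=3 lookahead=* remaining=[* ( ( id / num ) ) / id * num $]
Step 7: reduce F->id. Stack=[E - F] ptr=3 lookahead=* remaining=[* ( ( id / num ) ) / id * num $]
Step 8: reduce T->F. Stack=[E - T] ptr=3 lookahead=* remaining=[* ( ( id / num ) ) / id * num $]
Step 9: shift *. Stack=[E - T *] ptr=4 lookahead=( remaining=[( ( id / num ) ) / id * num $]
Step 10: shift (. Stack=[E - T * (] ptr=5 lookahead=( remaining=[( id / num ) ) / id * num $]
Step 11: shift (. Stack=[E - T * ( (] ptr=6 lookahead=id remaining=[id / num ) ) / id * num $]
Step 12: shift id. Stack=[E - T * ( ( id] ptr=7 lookahead=/ remaining=[/ num ) ) / id * num $]
Step 13: reduce F->id. Stack=[E - T * ( ( F] ptr=7 lookahead=/ remaining=[/ num ) ) / id * num $]
Step 14: reduce T->F. Stack=[E - T * ( ( T] ptr=7 lookahead=/ remaining=[/ num ) ) / id * num $]
Step 15: shift /. Stack=[E - T * ( ( T /] ptr=8 lookahead=num remaining=[num ) ) / id * num $]
Step 16: shift num. Stack=[E - T * ( ( T / num] ptr=9 lookahead=) remaining=[) ) / id * num $]
Step 17: reduce F->num. Stack=[E - T * ( ( T / F] ptr=9 lookahead=) remaining=[) ) / id * num $]
Step 18: reduce T->T / F. Stack=[E - T * ( ( T] ptr=9 lookahead=) remaining=[) ) / id * num $]
Step 19: reduce E->T. Stack=[E - T * ( ( E] ptr=9 lookahead=) remaining=[) ) / id * num $]
Step 20: shift ). Stack=[E - T * ( ( E )] ptr=10 lookahead=) remaining=[) / id * num $]
Step 21: reduce F->( E ). Stack=[E - T * ( F] ptr=10 lookahead=) remaining=[) / id * num $]
Step 22: reduce T->F. Stack=[E - T * ( T] ptr=10 lookahead=) remaining=[) / id * num $]
Step 23: reduce E->T. Stack=[E - T * ( E] ptr=10 lookahead=) remaining=[) / id * num $]
Step 24: shift ). Stack=[E - T * ( E )] ptr=11 lookahead=/ remaining=[/ id * num $]
Step 25: reduce F->( E ). Stack=[E - T * F] ptr=11 lookahead=/ remaining=[/ id * num $]
Step 26: reduce T->T * F. Stack=[E - T] ptr=11 lookahead=/ remaining=[/ id * num $]
Step 27: shift /. Stack=[E - T /] ptr=12 lookahead=id remaining=[id * num $]
Step 28: shift id. Stack=[E - T / id] ptr=13 lookahead=* remaining=[* num $]
Step 29: reduce F->id. Stack=[E - T / F] ptr=13 lookahead=* remaining=[* num $]
Step 30: reduce T->T / F. Stack=[E - T] ptr=13 lookahead=* remaining=[* num $]
Step 31: shift *. Stack=[E - T *] ptr=14 lookahead=num remaining=[num $]
Step 32: shift num. Stack=[E - T * num] ptr=15 lookahead=$ remaining=[$]
Step 33: reduce F->num. Stack=[E - T * F] ptr=15 lookahead=$ remaining=[$]
Step 34: reduce T->T * F. Stack=[E - T] ptr=15 lookahead=$ remaining=[$]
Step 35: reduce E->E - T. Stack=[E] ptr=15 lookahead=$ remaining=[$]
Step 36: accept. Stack=[E] ptr=15 lookahead=$ remaining=[$]

Answer: 36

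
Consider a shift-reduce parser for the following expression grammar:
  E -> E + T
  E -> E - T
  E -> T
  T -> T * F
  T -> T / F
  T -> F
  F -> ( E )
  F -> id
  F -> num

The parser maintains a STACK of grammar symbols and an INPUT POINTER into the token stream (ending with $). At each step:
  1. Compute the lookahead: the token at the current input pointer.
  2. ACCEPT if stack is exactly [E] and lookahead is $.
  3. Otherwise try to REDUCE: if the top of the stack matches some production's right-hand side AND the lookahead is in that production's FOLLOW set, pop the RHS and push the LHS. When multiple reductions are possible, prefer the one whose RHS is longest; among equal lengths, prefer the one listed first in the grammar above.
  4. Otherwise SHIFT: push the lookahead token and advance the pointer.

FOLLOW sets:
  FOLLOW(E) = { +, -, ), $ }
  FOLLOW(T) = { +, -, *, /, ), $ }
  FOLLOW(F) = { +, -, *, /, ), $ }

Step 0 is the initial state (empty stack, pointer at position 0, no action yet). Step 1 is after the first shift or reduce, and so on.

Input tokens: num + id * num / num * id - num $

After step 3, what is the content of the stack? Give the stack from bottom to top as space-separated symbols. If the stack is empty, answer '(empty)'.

Answer: T

Derivation:
Step 1: shift num. Stack=[num] ptr=1 lookahead=+ remaining=[+ id * num / num * id - num $]
Step 2: reduce F->num. Stack=[F] ptr=1 lookahead=+ remaining=[+ id * num / num * id - num $]
Step 3: reduce T->F. Stack=[T] ptr=1 lookahead=+ remaining=[+ id * num / num * id - num $]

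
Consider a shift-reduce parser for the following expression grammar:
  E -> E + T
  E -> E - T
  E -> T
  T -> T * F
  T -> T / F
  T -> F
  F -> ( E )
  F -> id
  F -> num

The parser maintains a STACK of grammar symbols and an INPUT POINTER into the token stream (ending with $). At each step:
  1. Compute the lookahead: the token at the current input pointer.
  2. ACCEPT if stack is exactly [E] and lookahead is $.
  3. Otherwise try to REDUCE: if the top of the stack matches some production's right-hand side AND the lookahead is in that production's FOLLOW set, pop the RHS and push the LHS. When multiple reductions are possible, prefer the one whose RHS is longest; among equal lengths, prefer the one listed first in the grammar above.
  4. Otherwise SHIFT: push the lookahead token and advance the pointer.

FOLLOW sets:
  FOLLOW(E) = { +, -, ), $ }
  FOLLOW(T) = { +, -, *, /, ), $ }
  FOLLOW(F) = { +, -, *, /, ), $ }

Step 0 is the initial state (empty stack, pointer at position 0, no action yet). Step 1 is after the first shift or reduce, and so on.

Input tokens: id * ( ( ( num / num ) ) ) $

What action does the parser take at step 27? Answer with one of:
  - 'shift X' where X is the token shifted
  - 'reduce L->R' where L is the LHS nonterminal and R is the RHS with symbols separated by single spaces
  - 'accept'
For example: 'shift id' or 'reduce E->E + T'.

Step 1: shift id. Stack=[id] ptr=1 lookahead=* remaining=[* ( ( ( num / num ) ) ) $]
Step 2: reduce F->id. Stack=[F] ptr=1 lookahead=* remaining=[* ( ( ( num / num ) ) ) $]
Step 3: reduce T->F. Stack=[T] ptr=1 lookahead=* remaining=[* ( ( ( num / num ) ) ) $]
Step 4: shift *. Stack=[T *] ptr=2 lookahead=( remaining=[( ( ( num / num ) ) ) $]
Step 5: shift (. Stack=[T * (] ptr=3 lookahead=( remaining=[( ( num / num ) ) ) $]
Step 6: shift (. Stack=[T * ( (] ptr=4 lookahead=( remaining=[( num / num ) ) ) $]
Step 7: shift (. Stack=[T * ( ( (] ptr=5 lookahead=num remaining=[num / num ) ) ) $]
Step 8: shift num. Stack=[T * ( ( ( num] ptr=6 lookahead=/ remaining=[/ num ) ) ) $]
Step 9: reduce F->num. Stack=[T * ( ( ( F] ptr=6 lookahead=/ remaining=[/ num ) ) ) $]
Step 10: reduce T->F. Stack=[T * ( ( ( T] ptr=6 lookahead=/ remaining=[/ num ) ) ) $]
Step 11: shift /. Stack=[T * ( ( ( T /] ptr=7 lookahead=num remaining=[num ) ) ) $]
Step 12: shift num. Stack=[T * ( ( ( T / num] ptr=8 lookahead=) remaining=[) ) ) $]
Step 13: reduce F->num. Stack=[T * ( ( ( T / F] ptr=8 lookahead=) remaining=[) ) ) $]
Step 14: reduce T->T / F. Stack=[T * ( ( ( T] ptr=8 lookahead=) remaining=[) ) ) $]
Step 15: reduce E->T. Stack=[T * ( ( ( E] ptr=8 lookahead=) remaining=[) ) ) $]
Step 16: shift ). Stack=[T * ( ( ( E )] ptr=9 lookahead=) remaining=[) ) $]
Step 17: reduce F->( E ). Stack=[T * ( ( F] ptr=9 lookahead=) remaining=[) ) $]
Step 18: reduce T->F. Stack=[T * ( ( T] ptr=9 lookahead=) remaining=[) ) $]
Step 19: reduce E->T. Stack=[T * ( ( E] ptr=9 lookahead=) remaining=[) ) $]
Step 20: shift ). Stack=[T * ( ( E )] ptr=10 lookahead=) remaining=[) $]
Step 21: reduce F->( E ). Stack=[T * ( F] ptr=10 lookahead=) remaining=[) $]
Step 22: reduce T->F. Stack=[T * ( T] ptr=10 lookahead=) remaining=[) $]
Step 23: reduce E->T. Stack=[T * ( E] ptr=10 lookahead=) remaining=[) $]
Step 24: shift ). Stack=[T * ( E )] ptr=11 lookahead=$ remaining=[$]
Step 25: reduce F->( E ). Stack=[T * F] ptr=11 lookahead=$ remaining=[$]
Step 26: reduce T->T * F. Stack=[T] ptr=11 lookahead=$ remaining=[$]
Step 27: reduce E->T. Stack=[E] ptr=11 lookahead=$ remaining=[$]

Answer: reduce E->T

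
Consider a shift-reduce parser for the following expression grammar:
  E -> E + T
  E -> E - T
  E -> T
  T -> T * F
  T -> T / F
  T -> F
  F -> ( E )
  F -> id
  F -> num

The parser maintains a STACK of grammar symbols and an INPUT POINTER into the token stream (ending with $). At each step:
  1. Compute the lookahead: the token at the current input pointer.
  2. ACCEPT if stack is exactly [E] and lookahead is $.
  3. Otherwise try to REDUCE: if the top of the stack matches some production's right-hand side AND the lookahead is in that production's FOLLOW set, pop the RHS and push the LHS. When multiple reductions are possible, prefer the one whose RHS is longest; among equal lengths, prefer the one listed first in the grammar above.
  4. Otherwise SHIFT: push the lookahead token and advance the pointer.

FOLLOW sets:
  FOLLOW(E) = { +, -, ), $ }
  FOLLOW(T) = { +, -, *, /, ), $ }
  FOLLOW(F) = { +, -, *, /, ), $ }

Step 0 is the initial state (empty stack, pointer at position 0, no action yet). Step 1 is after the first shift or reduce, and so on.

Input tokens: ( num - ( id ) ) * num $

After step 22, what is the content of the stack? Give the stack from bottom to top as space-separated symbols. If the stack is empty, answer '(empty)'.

Answer: T

Derivation:
Step 1: shift (. Stack=[(] ptr=1 lookahead=num remaining=[num - ( id ) ) * num $]
Step 2: shift num. Stack=[( num] ptr=2 lookahead=- remaining=[- ( id ) ) * num $]
Step 3: reduce F->num. Stack=[( F] ptr=2 lookahead=- remaining=[- ( id ) ) * num $]
Step 4: reduce T->F. Stack=[( T] ptr=2 lookahead=- remaining=[- ( id ) ) * num $]
Step 5: reduce E->T. Stack=[( E] ptr=2 lookahead=- remaining=[- ( id ) ) * num $]
Step 6: shift -. Stack=[( E -] ptr=3 lookahead=( remaining=[( id ) ) * num $]
Step 7: shift (. Stack=[( E - (] ptr=4 lookahead=id remaining=[id ) ) * num $]
Step 8: shift id. Stack=[( E - ( id] ptr=5 lookahead=) remaining=[) ) * num $]
Step 9: reduce F->id. Stack=[( E - ( F] ptr=5 lookahead=) remaining=[) ) * num $]
Step 10: reduce T->F. Stack=[( E - ( T] ptr=5 lookahead=) remaining=[) ) * num $]
Step 11: reduce E->T. Stack=[( E - ( E] ptr=5 lookahead=) remaining=[) ) * num $]
Step 12: shift ). Stack=[( E - ( E )] ptr=6 lookahead=) remaining=[) * num $]
Step 13: reduce F->( E ). Stack=[( E - F] ptr=6 lookahead=) remaining=[) * num $]
Step 14: reduce T->F. Stack=[( E - T] ptr=6 lookahead=) remaining=[) * num $]
Step 15: reduce E->E - T. Stack=[( E] ptr=6 lookahead=) remaining=[) * num $]
Step 16: shift ). Stack=[( E )] ptr=7 lookahead=* remaining=[* num $]
Step 17: reduce F->( E ). Stack=[F] ptr=7 lookahead=* remaining=[* num $]
Step 18: reduce T->F. Stack=[T] ptr=7 lookahead=* remaining=[* num $]
Step 19: shift *. Stack=[T *] ptr=8 lookahead=num remaining=[num $]
Step 20: shift num. Stack=[T * num] ptr=9 lookahead=$ remaining=[$]
Step 21: reduce F->num. Stack=[T * F] ptr=9 lookahead=$ remaining=[$]
Step 22: reduce T->T * F. Stack=[T] ptr=9 lookahead=$ remaining=[$]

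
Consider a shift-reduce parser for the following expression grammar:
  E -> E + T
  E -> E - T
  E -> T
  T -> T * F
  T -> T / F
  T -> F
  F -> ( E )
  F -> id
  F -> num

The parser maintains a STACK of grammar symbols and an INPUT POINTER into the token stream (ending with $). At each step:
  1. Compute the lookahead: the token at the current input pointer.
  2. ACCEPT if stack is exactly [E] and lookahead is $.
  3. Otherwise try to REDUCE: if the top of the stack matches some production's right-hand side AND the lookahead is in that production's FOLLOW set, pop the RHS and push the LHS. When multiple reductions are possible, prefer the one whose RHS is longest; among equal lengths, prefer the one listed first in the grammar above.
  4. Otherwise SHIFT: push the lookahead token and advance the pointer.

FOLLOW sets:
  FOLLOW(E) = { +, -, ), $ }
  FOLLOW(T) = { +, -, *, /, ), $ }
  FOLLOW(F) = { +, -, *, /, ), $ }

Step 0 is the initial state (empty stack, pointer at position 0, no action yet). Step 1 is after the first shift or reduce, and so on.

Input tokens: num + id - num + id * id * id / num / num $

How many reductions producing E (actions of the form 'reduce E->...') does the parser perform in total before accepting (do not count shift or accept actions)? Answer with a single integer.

Step 1: shift num. Stack=[num] ptr=1 lookahead=+ remaining=[+ id - num + id * id * id / num / num $]
Step 2: reduce F->num. Stack=[F] ptr=1 lookahead=+ remaining=[+ id - num + id * id * id / num / num $]
Step 3: reduce T->F. Stack=[T] ptr=1 lookahead=+ remaining=[+ id - num + id * id * id / num / num $]
Step 4: reduce E->T. Stack=[E] ptr=1 lookahead=+ remaining=[+ id - num + id * id * id / num / num $]
Step 5: shift +. Stack=[E +] ptr=2 lookahead=id remaining=[id - num + id * id * id / num / num $]
Step 6: shift id. Stack=[E + id] ptr=3 lookahead=- remaining=[- num + id * id * id / num / num $]
Step 7: reduce F->id. Stack=[E + F] ptr=3 lookahead=- remaining=[- num + id * id * id / num / num $]
Step 8: reduce T->F. Stack=[E + T] ptr=3 lookahead=- remaining=[- num + id * id * id / num / num $]
Step 9: reduce E->E + T. Stack=[E] ptr=3 lookahead=- remaining=[- num + id * id * id / num / num $]
Step 10: shift -. Stack=[E -] ptr=4 lookahead=num remaining=[num + id * id * id / num / num $]
Step 11: shift num. Stack=[E - num] ptr=5 lookahead=+ remaining=[+ id * id * id / num / num $]
Step 12: reduce F->num. Stack=[E - F] ptr=5 lookahead=+ remaining=[+ id * id * id / num / num $]
Step 13: reduce T->F. Stack=[E - T] ptr=5 lookahead=+ remaining=[+ id * id * id / num / num $]
Step 14: reduce E->E - T. Stack=[E] ptr=5 lookahead=+ remaining=[+ id * id * id / num / num $]
Step 15: shift +. Stack=[E +] ptr=6 lookahead=id remaining=[id * id * id / num / num $]
Step 16: shift id. Stack=[E + id] ptr=7 lookahead=* remaining=[* id * id / num / num $]
Step 17: reduce F->id. Stack=[E + F] ptr=7 lookahead=* remaining=[* id * id / num / num $]
Step 18: reduce T->F. Stack=[E + T] ptr=7 lookahead=* remaining=[* id * id / num / num $]
Step 19: shift *. Stack=[E + T *] ptr=8 lookahead=id remaining=[id * id / num / num $]
Step 20: shift id. Stack=[E + T * id] ptr=9 lookahead=* remaining=[* id / num / num $]
Step 21: reduce F->id. Stack=[E + T * F] ptr=9 lookahead=* remaining=[* id / num / num $]
Step 22: reduce T->T * F. Stack=[E + T] ptr=9 lookahead=* remaining=[* id / num / num $]
Step 23: shift *. Stack=[E + T *] ptr=10 lookahead=id remaining=[id / num / num $]
Step 24: shift id. Stack=[E + T * id] ptr=11 lookahead=/ remaining=[/ num / num $]
Step 25: reduce F->id. Stack=[E + T * F] ptr=11 lookahead=/ remaining=[/ num / num $]
Step 26: reduce T->T * F. Stack=[E + T] ptr=11 lookahead=/ remaining=[/ num / num $]
Step 27: shift /. Stack=[E + T /] ptr=12 lookahead=num remaining=[num / num $]
Step 28: shift num. Stack=[E + T / num] ptr=13 lookahead=/ remaining=[/ num $]
Step 29: reduce F->num. Stack=[E + T / F] ptr=13 lookahead=/ remaining=[/ num $]
Step 30: reduce T->T / F. Stack=[E + T] ptr=13 lookahead=/ remaining=[/ num $]
Step 31: shift /. Stack=[E + T /] ptr=14 lookahead=num remaining=[num $]
Step 32: shift num. Stack=[E + T / num] ptr=15 lookahead=$ remaining=[$]
Step 33: reduce F->num. Stack=[E + T / F] ptr=15 lookahead=$ remaining=[$]
Step 34: reduce T->T / F. Stack=[E + T] ptr=15 lookahead=$ remaining=[$]
Step 35: reduce E->E + T. Stack=[E] ptr=15 lookahead=$ remaining=[$]
Step 36: accept. Stack=[E] ptr=15 lookahead=$ remaining=[$]

Answer: 4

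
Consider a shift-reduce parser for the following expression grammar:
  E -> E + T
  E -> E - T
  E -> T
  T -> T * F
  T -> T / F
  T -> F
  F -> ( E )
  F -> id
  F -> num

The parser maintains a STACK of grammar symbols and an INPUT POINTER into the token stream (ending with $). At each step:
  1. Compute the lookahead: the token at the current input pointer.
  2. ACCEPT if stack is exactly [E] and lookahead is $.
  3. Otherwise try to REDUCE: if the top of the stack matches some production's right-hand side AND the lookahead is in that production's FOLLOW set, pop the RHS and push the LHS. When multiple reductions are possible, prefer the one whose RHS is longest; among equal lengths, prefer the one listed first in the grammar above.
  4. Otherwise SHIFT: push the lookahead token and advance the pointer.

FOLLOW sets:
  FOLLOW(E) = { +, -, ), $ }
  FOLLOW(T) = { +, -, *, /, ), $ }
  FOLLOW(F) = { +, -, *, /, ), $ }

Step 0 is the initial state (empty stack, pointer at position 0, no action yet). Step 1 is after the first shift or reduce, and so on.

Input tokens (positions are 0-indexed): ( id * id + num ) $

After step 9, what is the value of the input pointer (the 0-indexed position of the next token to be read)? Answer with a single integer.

Step 1: shift (. Stack=[(] ptr=1 lookahead=id remaining=[id * id + num ) $]
Step 2: shift id. Stack=[( id] ptr=2 lookahead=* remaining=[* id + num ) $]
Step 3: reduce F->id. Stack=[( F] ptr=2 lookahead=* remaining=[* id + num ) $]
Step 4: reduce T->F. Stack=[( T] ptr=2 lookahead=* remaining=[* id + num ) $]
Step 5: shift *. Stack=[( T *] ptr=3 lookahead=id remaining=[id + num ) $]
Step 6: shift id. Stack=[( T * id] ptr=4 lookahead=+ remaining=[+ num ) $]
Step 7: reduce F->id. Stack=[( T * F] ptr=4 lookahead=+ remaining=[+ num ) $]
Step 8: reduce T->T * F. Stack=[( T] ptr=4 lookahead=+ remaining=[+ num ) $]
Step 9: reduce E->T. Stack=[( E] ptr=4 lookahead=+ remaining=[+ num ) $]

Answer: 4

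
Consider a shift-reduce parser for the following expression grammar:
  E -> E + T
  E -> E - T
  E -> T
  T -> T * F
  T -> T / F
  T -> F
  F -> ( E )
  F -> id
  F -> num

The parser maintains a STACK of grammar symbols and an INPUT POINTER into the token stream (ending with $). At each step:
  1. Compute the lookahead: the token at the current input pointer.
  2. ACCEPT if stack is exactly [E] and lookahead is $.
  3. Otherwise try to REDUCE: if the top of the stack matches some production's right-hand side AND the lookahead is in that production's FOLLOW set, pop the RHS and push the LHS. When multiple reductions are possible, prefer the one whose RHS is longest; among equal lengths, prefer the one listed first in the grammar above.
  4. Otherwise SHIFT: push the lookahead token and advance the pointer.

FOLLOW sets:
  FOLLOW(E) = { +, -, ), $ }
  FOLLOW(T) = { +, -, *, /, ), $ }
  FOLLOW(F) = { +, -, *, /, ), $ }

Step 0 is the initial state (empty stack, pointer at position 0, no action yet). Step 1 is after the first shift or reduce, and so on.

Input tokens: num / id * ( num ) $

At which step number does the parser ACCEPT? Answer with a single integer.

Step 1: shift num. Stack=[num] ptr=1 lookahead=/ remaining=[/ id * ( num ) $]
Step 2: reduce F->num. Stack=[F] ptr=1 lookahead=/ remaining=[/ id * ( num ) $]
Step 3: reduce T->F. Stack=[T] ptr=1 lookahead=/ remaining=[/ id * ( num ) $]
Step 4: shift /. Stack=[T /] ptr=2 lookahead=id remaining=[id * ( num ) $]
Step 5: shift id. Stack=[T / id] ptr=3 lookahead=* remaining=[* ( num ) $]
Step 6: reduce F->id. Stack=[T / F] ptr=3 lookahead=* remaining=[* ( num ) $]
Step 7: reduce T->T / F. Stack=[T] ptr=3 lookahead=* remaining=[* ( num ) $]
Step 8: shift *. Stack=[T *] ptr=4 lookahead=( remaining=[( num ) $]
Step 9: shift (. Stack=[T * (] ptr=5 lookahead=num remaining=[num ) $]
Step 10: shift num. Stack=[T * ( num] ptr=6 lookahead=) remaining=[) $]
Step 11: reduce F->num. Stack=[T * ( F] ptr=6 lookahead=) remaining=[) $]
Step 12: reduce T->F. Stack=[T * ( T] ptr=6 lookahead=) remaining=[) $]
Step 13: reduce E->T. Stack=[T * ( E] ptr=6 lookahead=) remaining=[) $]
Step 14: shift ). Stack=[T * ( E )] ptr=7 lookahead=$ remaining=[$]
Step 15: reduce F->( E ). Stack=[T * F] ptr=7 lookahead=$ remaining=[$]
Step 16: reduce T->T * F. Stack=[T] ptr=7 lookahead=$ remaining=[$]
Step 17: reduce E->T. Stack=[E] ptr=7 lookahead=$ remaining=[$]
Step 18: accept. Stack=[E] ptr=7 lookahead=$ remaining=[$]

Answer: 18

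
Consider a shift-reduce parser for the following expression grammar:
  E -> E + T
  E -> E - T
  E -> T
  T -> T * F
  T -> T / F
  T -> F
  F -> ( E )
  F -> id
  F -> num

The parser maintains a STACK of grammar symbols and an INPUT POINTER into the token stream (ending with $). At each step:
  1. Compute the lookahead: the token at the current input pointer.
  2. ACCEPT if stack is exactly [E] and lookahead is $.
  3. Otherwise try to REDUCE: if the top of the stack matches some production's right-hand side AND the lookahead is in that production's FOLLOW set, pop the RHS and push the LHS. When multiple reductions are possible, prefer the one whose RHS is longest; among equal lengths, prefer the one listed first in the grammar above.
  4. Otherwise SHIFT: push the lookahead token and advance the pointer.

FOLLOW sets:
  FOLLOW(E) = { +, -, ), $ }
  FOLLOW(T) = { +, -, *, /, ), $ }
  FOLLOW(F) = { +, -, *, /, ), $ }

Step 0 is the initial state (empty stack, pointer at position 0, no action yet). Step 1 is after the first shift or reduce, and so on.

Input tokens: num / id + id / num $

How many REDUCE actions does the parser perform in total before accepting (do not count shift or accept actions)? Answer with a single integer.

Answer: 10

Derivation:
Step 1: shift num. Stack=[num] ptr=1 lookahead=/ remaining=[/ id + id / num $]
Step 2: reduce F->num. Stack=[F] ptr=1 lookahead=/ remaining=[/ id + id / num $]
Step 3: reduce T->F. Stack=[T] ptr=1 lookahead=/ remaining=[/ id + id / num $]
Step 4: shift /. Stack=[T /] ptr=2 lookahead=id remaining=[id + id / num $]
Step 5: shift id. Stack=[T / id] ptr=3 lookahead=+ remaining=[+ id / num $]
Step 6: reduce F->id. Stack=[T / F] ptr=3 lookahead=+ remaining=[+ id / num $]
Step 7: reduce T->T / F. Stack=[T] ptr=3 lookahead=+ remaining=[+ id / num $]
Step 8: reduce E->T. Stack=[E] ptr=3 lookahead=+ remaining=[+ id / num $]
Step 9: shift +. Stack=[E +] ptr=4 lookahead=id remaining=[id / num $]
Step 10: shift id. Stack=[E + id] ptr=5 lookahead=/ remaining=[/ num $]
Step 11: reduce F->id. Stack=[E + F] ptr=5 lookahead=/ remaining=[/ num $]
Step 12: reduce T->F. Stack=[E + T] ptr=5 lookahead=/ remaining=[/ num $]
Step 13: shift /. Stack=[E + T /] ptr=6 lookahead=num remaining=[num $]
Step 14: shift num. Stack=[E + T / num] ptr=7 lookahead=$ remaining=[$]
Step 15: reduce F->num. Stack=[E + T / F] ptr=7 lookahead=$ remaining=[$]
Step 16: reduce T->T / F. Stack=[E + T] ptr=7 lookahead=$ remaining=[$]
Step 17: reduce E->E + T. Stack=[E] ptr=7 lookahead=$ remaining=[$]
Step 18: accept. Stack=[E] ptr=7 lookahead=$ remaining=[$]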